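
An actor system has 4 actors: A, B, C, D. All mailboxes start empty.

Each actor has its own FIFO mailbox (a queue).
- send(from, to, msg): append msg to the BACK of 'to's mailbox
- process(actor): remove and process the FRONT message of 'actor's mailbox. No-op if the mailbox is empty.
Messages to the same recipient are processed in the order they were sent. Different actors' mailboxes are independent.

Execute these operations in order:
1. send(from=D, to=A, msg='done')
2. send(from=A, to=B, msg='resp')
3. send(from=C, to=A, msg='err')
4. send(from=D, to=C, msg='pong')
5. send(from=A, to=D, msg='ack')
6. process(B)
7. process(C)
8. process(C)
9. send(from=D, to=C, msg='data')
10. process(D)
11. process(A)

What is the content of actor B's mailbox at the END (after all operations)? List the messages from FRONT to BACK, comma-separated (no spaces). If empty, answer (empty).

Answer: (empty)

Derivation:
After 1 (send(from=D, to=A, msg='done')): A:[done] B:[] C:[] D:[]
After 2 (send(from=A, to=B, msg='resp')): A:[done] B:[resp] C:[] D:[]
After 3 (send(from=C, to=A, msg='err')): A:[done,err] B:[resp] C:[] D:[]
After 4 (send(from=D, to=C, msg='pong')): A:[done,err] B:[resp] C:[pong] D:[]
After 5 (send(from=A, to=D, msg='ack')): A:[done,err] B:[resp] C:[pong] D:[ack]
After 6 (process(B)): A:[done,err] B:[] C:[pong] D:[ack]
After 7 (process(C)): A:[done,err] B:[] C:[] D:[ack]
After 8 (process(C)): A:[done,err] B:[] C:[] D:[ack]
After 9 (send(from=D, to=C, msg='data')): A:[done,err] B:[] C:[data] D:[ack]
After 10 (process(D)): A:[done,err] B:[] C:[data] D:[]
After 11 (process(A)): A:[err] B:[] C:[data] D:[]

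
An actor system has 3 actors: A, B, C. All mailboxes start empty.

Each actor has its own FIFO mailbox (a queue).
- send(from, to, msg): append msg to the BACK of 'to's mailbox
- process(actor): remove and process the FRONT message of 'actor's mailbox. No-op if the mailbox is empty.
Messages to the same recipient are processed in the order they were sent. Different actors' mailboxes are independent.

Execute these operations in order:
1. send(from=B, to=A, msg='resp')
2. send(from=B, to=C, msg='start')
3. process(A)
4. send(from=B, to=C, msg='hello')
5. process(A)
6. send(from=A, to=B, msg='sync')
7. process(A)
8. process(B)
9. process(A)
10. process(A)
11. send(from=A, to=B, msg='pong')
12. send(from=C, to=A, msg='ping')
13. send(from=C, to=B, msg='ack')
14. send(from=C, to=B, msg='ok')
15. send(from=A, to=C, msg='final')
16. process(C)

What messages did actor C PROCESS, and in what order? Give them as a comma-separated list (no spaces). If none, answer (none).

Answer: start

Derivation:
After 1 (send(from=B, to=A, msg='resp')): A:[resp] B:[] C:[]
After 2 (send(from=B, to=C, msg='start')): A:[resp] B:[] C:[start]
After 3 (process(A)): A:[] B:[] C:[start]
After 4 (send(from=B, to=C, msg='hello')): A:[] B:[] C:[start,hello]
After 5 (process(A)): A:[] B:[] C:[start,hello]
After 6 (send(from=A, to=B, msg='sync')): A:[] B:[sync] C:[start,hello]
After 7 (process(A)): A:[] B:[sync] C:[start,hello]
After 8 (process(B)): A:[] B:[] C:[start,hello]
After 9 (process(A)): A:[] B:[] C:[start,hello]
After 10 (process(A)): A:[] B:[] C:[start,hello]
After 11 (send(from=A, to=B, msg='pong')): A:[] B:[pong] C:[start,hello]
After 12 (send(from=C, to=A, msg='ping')): A:[ping] B:[pong] C:[start,hello]
After 13 (send(from=C, to=B, msg='ack')): A:[ping] B:[pong,ack] C:[start,hello]
After 14 (send(from=C, to=B, msg='ok')): A:[ping] B:[pong,ack,ok] C:[start,hello]
After 15 (send(from=A, to=C, msg='final')): A:[ping] B:[pong,ack,ok] C:[start,hello,final]
After 16 (process(C)): A:[ping] B:[pong,ack,ok] C:[hello,final]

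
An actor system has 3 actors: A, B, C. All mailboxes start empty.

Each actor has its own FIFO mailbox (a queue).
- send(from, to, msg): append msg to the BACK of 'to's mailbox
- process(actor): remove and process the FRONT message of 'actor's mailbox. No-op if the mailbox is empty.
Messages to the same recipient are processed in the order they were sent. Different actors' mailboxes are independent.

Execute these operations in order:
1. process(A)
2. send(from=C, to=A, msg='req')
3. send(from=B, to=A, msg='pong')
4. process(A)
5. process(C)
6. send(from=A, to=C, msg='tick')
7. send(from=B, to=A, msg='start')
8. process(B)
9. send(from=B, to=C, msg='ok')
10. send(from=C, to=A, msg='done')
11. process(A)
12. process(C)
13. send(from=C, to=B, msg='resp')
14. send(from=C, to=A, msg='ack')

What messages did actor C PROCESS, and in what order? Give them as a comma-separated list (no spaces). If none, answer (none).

After 1 (process(A)): A:[] B:[] C:[]
After 2 (send(from=C, to=A, msg='req')): A:[req] B:[] C:[]
After 3 (send(from=B, to=A, msg='pong')): A:[req,pong] B:[] C:[]
After 4 (process(A)): A:[pong] B:[] C:[]
After 5 (process(C)): A:[pong] B:[] C:[]
After 6 (send(from=A, to=C, msg='tick')): A:[pong] B:[] C:[tick]
After 7 (send(from=B, to=A, msg='start')): A:[pong,start] B:[] C:[tick]
After 8 (process(B)): A:[pong,start] B:[] C:[tick]
After 9 (send(from=B, to=C, msg='ok')): A:[pong,start] B:[] C:[tick,ok]
After 10 (send(from=C, to=A, msg='done')): A:[pong,start,done] B:[] C:[tick,ok]
After 11 (process(A)): A:[start,done] B:[] C:[tick,ok]
After 12 (process(C)): A:[start,done] B:[] C:[ok]
After 13 (send(from=C, to=B, msg='resp')): A:[start,done] B:[resp] C:[ok]
After 14 (send(from=C, to=A, msg='ack')): A:[start,done,ack] B:[resp] C:[ok]

Answer: tick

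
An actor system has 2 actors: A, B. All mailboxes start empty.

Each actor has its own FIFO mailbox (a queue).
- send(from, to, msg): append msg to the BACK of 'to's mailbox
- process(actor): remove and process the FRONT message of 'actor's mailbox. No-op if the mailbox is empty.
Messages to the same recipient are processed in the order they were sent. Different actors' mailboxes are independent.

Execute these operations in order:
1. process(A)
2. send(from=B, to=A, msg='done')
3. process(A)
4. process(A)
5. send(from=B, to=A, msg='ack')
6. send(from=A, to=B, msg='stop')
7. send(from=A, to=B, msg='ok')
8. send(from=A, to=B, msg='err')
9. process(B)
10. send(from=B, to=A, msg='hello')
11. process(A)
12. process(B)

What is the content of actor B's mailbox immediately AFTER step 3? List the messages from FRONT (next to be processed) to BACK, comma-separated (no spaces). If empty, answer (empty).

After 1 (process(A)): A:[] B:[]
After 2 (send(from=B, to=A, msg='done')): A:[done] B:[]
After 3 (process(A)): A:[] B:[]

(empty)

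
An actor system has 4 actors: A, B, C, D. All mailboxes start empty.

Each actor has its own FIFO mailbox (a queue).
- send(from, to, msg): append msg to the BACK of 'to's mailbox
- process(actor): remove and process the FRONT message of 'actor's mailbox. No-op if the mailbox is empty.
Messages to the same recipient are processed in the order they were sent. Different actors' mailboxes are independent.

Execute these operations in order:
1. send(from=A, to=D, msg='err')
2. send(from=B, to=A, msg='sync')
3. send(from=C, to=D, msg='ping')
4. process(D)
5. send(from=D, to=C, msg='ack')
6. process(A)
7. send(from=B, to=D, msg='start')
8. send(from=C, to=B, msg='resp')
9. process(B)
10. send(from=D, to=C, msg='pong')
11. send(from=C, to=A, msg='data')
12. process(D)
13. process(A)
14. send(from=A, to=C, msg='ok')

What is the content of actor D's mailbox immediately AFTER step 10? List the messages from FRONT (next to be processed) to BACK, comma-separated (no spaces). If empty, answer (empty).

After 1 (send(from=A, to=D, msg='err')): A:[] B:[] C:[] D:[err]
After 2 (send(from=B, to=A, msg='sync')): A:[sync] B:[] C:[] D:[err]
After 3 (send(from=C, to=D, msg='ping')): A:[sync] B:[] C:[] D:[err,ping]
After 4 (process(D)): A:[sync] B:[] C:[] D:[ping]
After 5 (send(from=D, to=C, msg='ack')): A:[sync] B:[] C:[ack] D:[ping]
After 6 (process(A)): A:[] B:[] C:[ack] D:[ping]
After 7 (send(from=B, to=D, msg='start')): A:[] B:[] C:[ack] D:[ping,start]
After 8 (send(from=C, to=B, msg='resp')): A:[] B:[resp] C:[ack] D:[ping,start]
After 9 (process(B)): A:[] B:[] C:[ack] D:[ping,start]
After 10 (send(from=D, to=C, msg='pong')): A:[] B:[] C:[ack,pong] D:[ping,start]

ping,start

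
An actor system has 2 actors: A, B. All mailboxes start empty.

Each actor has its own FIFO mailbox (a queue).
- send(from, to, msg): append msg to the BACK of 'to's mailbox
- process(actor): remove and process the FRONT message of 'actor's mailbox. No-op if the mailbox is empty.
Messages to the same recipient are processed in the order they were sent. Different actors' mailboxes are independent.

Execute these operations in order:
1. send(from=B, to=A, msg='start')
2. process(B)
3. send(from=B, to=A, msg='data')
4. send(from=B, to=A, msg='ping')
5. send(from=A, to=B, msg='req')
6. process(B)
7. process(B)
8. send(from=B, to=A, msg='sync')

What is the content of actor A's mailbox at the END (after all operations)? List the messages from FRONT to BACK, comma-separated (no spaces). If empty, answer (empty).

After 1 (send(from=B, to=A, msg='start')): A:[start] B:[]
After 2 (process(B)): A:[start] B:[]
After 3 (send(from=B, to=A, msg='data')): A:[start,data] B:[]
After 4 (send(from=B, to=A, msg='ping')): A:[start,data,ping] B:[]
After 5 (send(from=A, to=B, msg='req')): A:[start,data,ping] B:[req]
After 6 (process(B)): A:[start,data,ping] B:[]
After 7 (process(B)): A:[start,data,ping] B:[]
After 8 (send(from=B, to=A, msg='sync')): A:[start,data,ping,sync] B:[]

Answer: start,data,ping,sync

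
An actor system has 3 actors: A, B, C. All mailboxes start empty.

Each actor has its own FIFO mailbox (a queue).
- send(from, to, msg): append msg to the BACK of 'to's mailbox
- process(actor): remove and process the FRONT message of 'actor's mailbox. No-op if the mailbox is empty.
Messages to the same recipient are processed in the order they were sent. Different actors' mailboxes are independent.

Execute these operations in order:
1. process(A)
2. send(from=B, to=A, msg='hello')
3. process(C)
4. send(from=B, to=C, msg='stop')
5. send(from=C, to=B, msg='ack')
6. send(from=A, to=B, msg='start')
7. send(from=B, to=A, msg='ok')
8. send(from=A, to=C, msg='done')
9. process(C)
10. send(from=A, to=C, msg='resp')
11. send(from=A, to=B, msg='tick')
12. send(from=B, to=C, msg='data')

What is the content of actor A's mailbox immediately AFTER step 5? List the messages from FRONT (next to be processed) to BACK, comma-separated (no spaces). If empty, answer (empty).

After 1 (process(A)): A:[] B:[] C:[]
After 2 (send(from=B, to=A, msg='hello')): A:[hello] B:[] C:[]
After 3 (process(C)): A:[hello] B:[] C:[]
After 4 (send(from=B, to=C, msg='stop')): A:[hello] B:[] C:[stop]
After 5 (send(from=C, to=B, msg='ack')): A:[hello] B:[ack] C:[stop]

hello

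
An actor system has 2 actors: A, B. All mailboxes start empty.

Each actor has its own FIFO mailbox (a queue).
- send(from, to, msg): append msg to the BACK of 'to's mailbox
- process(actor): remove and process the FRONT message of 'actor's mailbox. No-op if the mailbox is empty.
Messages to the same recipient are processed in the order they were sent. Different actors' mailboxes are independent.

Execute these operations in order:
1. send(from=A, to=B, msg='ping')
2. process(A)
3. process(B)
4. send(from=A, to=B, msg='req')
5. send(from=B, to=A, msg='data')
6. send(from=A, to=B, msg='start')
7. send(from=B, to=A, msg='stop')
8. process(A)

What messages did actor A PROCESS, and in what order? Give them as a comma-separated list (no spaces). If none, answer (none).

After 1 (send(from=A, to=B, msg='ping')): A:[] B:[ping]
After 2 (process(A)): A:[] B:[ping]
After 3 (process(B)): A:[] B:[]
After 4 (send(from=A, to=B, msg='req')): A:[] B:[req]
After 5 (send(from=B, to=A, msg='data')): A:[data] B:[req]
After 6 (send(from=A, to=B, msg='start')): A:[data] B:[req,start]
After 7 (send(from=B, to=A, msg='stop')): A:[data,stop] B:[req,start]
After 8 (process(A)): A:[stop] B:[req,start]

Answer: data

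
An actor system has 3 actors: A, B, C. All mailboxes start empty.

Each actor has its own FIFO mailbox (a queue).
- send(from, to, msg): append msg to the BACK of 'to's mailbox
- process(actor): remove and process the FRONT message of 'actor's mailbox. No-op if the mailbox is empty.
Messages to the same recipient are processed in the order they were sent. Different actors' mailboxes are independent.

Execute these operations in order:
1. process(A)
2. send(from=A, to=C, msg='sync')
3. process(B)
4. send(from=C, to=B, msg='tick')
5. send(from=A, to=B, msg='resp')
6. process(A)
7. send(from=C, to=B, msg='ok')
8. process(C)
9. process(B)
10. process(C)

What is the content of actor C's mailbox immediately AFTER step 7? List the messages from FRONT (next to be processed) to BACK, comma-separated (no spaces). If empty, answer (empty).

After 1 (process(A)): A:[] B:[] C:[]
After 2 (send(from=A, to=C, msg='sync')): A:[] B:[] C:[sync]
After 3 (process(B)): A:[] B:[] C:[sync]
After 4 (send(from=C, to=B, msg='tick')): A:[] B:[tick] C:[sync]
After 5 (send(from=A, to=B, msg='resp')): A:[] B:[tick,resp] C:[sync]
After 6 (process(A)): A:[] B:[tick,resp] C:[sync]
After 7 (send(from=C, to=B, msg='ok')): A:[] B:[tick,resp,ok] C:[sync]

sync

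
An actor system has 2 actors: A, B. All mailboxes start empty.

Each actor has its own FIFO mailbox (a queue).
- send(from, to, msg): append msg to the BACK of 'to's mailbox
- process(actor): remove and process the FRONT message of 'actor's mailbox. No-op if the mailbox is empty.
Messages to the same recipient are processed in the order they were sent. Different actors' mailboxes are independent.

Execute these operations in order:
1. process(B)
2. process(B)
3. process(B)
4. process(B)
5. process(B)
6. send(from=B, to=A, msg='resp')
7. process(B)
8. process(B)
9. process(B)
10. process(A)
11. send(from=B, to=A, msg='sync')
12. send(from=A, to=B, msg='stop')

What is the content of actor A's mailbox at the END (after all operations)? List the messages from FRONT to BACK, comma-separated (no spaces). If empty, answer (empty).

After 1 (process(B)): A:[] B:[]
After 2 (process(B)): A:[] B:[]
After 3 (process(B)): A:[] B:[]
After 4 (process(B)): A:[] B:[]
After 5 (process(B)): A:[] B:[]
After 6 (send(from=B, to=A, msg='resp')): A:[resp] B:[]
After 7 (process(B)): A:[resp] B:[]
After 8 (process(B)): A:[resp] B:[]
After 9 (process(B)): A:[resp] B:[]
After 10 (process(A)): A:[] B:[]
After 11 (send(from=B, to=A, msg='sync')): A:[sync] B:[]
After 12 (send(from=A, to=B, msg='stop')): A:[sync] B:[stop]

Answer: sync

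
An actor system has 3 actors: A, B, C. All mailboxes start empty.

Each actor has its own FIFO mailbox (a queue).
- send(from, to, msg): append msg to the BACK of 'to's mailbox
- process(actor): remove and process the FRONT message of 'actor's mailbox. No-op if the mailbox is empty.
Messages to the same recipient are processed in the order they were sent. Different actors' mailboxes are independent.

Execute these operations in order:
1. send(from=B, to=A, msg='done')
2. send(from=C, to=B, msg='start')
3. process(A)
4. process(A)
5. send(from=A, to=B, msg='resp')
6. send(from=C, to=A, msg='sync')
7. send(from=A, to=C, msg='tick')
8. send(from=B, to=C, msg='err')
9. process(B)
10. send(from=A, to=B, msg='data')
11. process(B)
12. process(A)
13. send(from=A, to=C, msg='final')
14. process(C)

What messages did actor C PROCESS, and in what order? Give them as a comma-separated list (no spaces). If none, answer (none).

Answer: tick

Derivation:
After 1 (send(from=B, to=A, msg='done')): A:[done] B:[] C:[]
After 2 (send(from=C, to=B, msg='start')): A:[done] B:[start] C:[]
After 3 (process(A)): A:[] B:[start] C:[]
After 4 (process(A)): A:[] B:[start] C:[]
After 5 (send(from=A, to=B, msg='resp')): A:[] B:[start,resp] C:[]
After 6 (send(from=C, to=A, msg='sync')): A:[sync] B:[start,resp] C:[]
After 7 (send(from=A, to=C, msg='tick')): A:[sync] B:[start,resp] C:[tick]
After 8 (send(from=B, to=C, msg='err')): A:[sync] B:[start,resp] C:[tick,err]
After 9 (process(B)): A:[sync] B:[resp] C:[tick,err]
After 10 (send(from=A, to=B, msg='data')): A:[sync] B:[resp,data] C:[tick,err]
After 11 (process(B)): A:[sync] B:[data] C:[tick,err]
After 12 (process(A)): A:[] B:[data] C:[tick,err]
After 13 (send(from=A, to=C, msg='final')): A:[] B:[data] C:[tick,err,final]
After 14 (process(C)): A:[] B:[data] C:[err,final]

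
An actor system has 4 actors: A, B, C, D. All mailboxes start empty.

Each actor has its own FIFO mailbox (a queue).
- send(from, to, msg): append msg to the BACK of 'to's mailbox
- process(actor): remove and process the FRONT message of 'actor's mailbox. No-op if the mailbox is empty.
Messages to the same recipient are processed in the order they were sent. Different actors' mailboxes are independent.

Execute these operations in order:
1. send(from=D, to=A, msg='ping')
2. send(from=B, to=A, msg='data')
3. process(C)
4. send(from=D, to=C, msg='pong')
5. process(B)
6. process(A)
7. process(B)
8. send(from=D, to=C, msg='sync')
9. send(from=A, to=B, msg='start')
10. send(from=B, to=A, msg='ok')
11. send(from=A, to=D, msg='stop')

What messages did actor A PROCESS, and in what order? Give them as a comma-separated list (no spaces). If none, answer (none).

After 1 (send(from=D, to=A, msg='ping')): A:[ping] B:[] C:[] D:[]
After 2 (send(from=B, to=A, msg='data')): A:[ping,data] B:[] C:[] D:[]
After 3 (process(C)): A:[ping,data] B:[] C:[] D:[]
After 4 (send(from=D, to=C, msg='pong')): A:[ping,data] B:[] C:[pong] D:[]
After 5 (process(B)): A:[ping,data] B:[] C:[pong] D:[]
After 6 (process(A)): A:[data] B:[] C:[pong] D:[]
After 7 (process(B)): A:[data] B:[] C:[pong] D:[]
After 8 (send(from=D, to=C, msg='sync')): A:[data] B:[] C:[pong,sync] D:[]
After 9 (send(from=A, to=B, msg='start')): A:[data] B:[start] C:[pong,sync] D:[]
After 10 (send(from=B, to=A, msg='ok')): A:[data,ok] B:[start] C:[pong,sync] D:[]
After 11 (send(from=A, to=D, msg='stop')): A:[data,ok] B:[start] C:[pong,sync] D:[stop]

Answer: ping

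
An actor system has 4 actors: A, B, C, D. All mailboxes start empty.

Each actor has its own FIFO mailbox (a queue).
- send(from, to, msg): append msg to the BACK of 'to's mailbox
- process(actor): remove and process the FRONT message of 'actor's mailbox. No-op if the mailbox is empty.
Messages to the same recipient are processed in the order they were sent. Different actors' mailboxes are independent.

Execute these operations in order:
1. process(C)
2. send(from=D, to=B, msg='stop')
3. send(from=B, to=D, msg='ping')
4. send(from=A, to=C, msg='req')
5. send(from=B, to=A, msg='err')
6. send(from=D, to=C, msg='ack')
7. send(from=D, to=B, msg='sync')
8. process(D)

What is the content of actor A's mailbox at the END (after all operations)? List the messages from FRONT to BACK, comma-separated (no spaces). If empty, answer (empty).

Answer: err

Derivation:
After 1 (process(C)): A:[] B:[] C:[] D:[]
After 2 (send(from=D, to=B, msg='stop')): A:[] B:[stop] C:[] D:[]
After 3 (send(from=B, to=D, msg='ping')): A:[] B:[stop] C:[] D:[ping]
After 4 (send(from=A, to=C, msg='req')): A:[] B:[stop] C:[req] D:[ping]
After 5 (send(from=B, to=A, msg='err')): A:[err] B:[stop] C:[req] D:[ping]
After 6 (send(from=D, to=C, msg='ack')): A:[err] B:[stop] C:[req,ack] D:[ping]
After 7 (send(from=D, to=B, msg='sync')): A:[err] B:[stop,sync] C:[req,ack] D:[ping]
After 8 (process(D)): A:[err] B:[stop,sync] C:[req,ack] D:[]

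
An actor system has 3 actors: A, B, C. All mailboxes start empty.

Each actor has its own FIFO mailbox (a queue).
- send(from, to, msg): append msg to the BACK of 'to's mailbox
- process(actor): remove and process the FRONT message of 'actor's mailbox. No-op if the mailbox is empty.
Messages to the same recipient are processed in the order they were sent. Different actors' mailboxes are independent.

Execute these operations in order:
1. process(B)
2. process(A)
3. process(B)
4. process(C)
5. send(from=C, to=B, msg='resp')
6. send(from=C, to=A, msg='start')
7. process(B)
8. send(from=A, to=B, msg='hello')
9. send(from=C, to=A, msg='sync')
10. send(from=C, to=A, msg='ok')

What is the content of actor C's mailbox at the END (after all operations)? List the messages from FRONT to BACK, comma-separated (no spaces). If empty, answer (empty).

After 1 (process(B)): A:[] B:[] C:[]
After 2 (process(A)): A:[] B:[] C:[]
After 3 (process(B)): A:[] B:[] C:[]
After 4 (process(C)): A:[] B:[] C:[]
After 5 (send(from=C, to=B, msg='resp')): A:[] B:[resp] C:[]
After 6 (send(from=C, to=A, msg='start')): A:[start] B:[resp] C:[]
After 7 (process(B)): A:[start] B:[] C:[]
After 8 (send(from=A, to=B, msg='hello')): A:[start] B:[hello] C:[]
After 9 (send(from=C, to=A, msg='sync')): A:[start,sync] B:[hello] C:[]
After 10 (send(from=C, to=A, msg='ok')): A:[start,sync,ok] B:[hello] C:[]

Answer: (empty)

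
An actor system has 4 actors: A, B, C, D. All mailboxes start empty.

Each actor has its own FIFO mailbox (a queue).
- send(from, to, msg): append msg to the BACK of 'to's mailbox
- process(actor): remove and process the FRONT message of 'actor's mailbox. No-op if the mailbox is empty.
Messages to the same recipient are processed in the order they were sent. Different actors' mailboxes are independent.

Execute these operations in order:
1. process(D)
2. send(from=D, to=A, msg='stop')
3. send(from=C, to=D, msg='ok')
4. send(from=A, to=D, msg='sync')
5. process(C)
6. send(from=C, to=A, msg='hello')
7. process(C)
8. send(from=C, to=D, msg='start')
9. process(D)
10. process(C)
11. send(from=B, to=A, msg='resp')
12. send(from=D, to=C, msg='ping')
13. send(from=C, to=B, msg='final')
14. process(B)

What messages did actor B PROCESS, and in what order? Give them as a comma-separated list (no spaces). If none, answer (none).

After 1 (process(D)): A:[] B:[] C:[] D:[]
After 2 (send(from=D, to=A, msg='stop')): A:[stop] B:[] C:[] D:[]
After 3 (send(from=C, to=D, msg='ok')): A:[stop] B:[] C:[] D:[ok]
After 4 (send(from=A, to=D, msg='sync')): A:[stop] B:[] C:[] D:[ok,sync]
After 5 (process(C)): A:[stop] B:[] C:[] D:[ok,sync]
After 6 (send(from=C, to=A, msg='hello')): A:[stop,hello] B:[] C:[] D:[ok,sync]
After 7 (process(C)): A:[stop,hello] B:[] C:[] D:[ok,sync]
After 8 (send(from=C, to=D, msg='start')): A:[stop,hello] B:[] C:[] D:[ok,sync,start]
After 9 (process(D)): A:[stop,hello] B:[] C:[] D:[sync,start]
After 10 (process(C)): A:[stop,hello] B:[] C:[] D:[sync,start]
After 11 (send(from=B, to=A, msg='resp')): A:[stop,hello,resp] B:[] C:[] D:[sync,start]
After 12 (send(from=D, to=C, msg='ping')): A:[stop,hello,resp] B:[] C:[ping] D:[sync,start]
After 13 (send(from=C, to=B, msg='final')): A:[stop,hello,resp] B:[final] C:[ping] D:[sync,start]
After 14 (process(B)): A:[stop,hello,resp] B:[] C:[ping] D:[sync,start]

Answer: final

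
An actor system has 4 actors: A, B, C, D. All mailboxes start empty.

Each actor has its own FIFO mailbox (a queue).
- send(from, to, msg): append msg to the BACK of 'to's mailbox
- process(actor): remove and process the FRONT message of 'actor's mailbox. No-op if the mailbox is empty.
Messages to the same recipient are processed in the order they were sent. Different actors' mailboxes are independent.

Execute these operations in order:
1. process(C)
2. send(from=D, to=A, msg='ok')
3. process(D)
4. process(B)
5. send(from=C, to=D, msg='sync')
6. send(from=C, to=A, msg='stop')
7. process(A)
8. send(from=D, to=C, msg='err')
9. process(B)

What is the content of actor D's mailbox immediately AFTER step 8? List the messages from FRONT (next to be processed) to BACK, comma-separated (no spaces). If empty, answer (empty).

After 1 (process(C)): A:[] B:[] C:[] D:[]
After 2 (send(from=D, to=A, msg='ok')): A:[ok] B:[] C:[] D:[]
After 3 (process(D)): A:[ok] B:[] C:[] D:[]
After 4 (process(B)): A:[ok] B:[] C:[] D:[]
After 5 (send(from=C, to=D, msg='sync')): A:[ok] B:[] C:[] D:[sync]
After 6 (send(from=C, to=A, msg='stop')): A:[ok,stop] B:[] C:[] D:[sync]
After 7 (process(A)): A:[stop] B:[] C:[] D:[sync]
After 8 (send(from=D, to=C, msg='err')): A:[stop] B:[] C:[err] D:[sync]

sync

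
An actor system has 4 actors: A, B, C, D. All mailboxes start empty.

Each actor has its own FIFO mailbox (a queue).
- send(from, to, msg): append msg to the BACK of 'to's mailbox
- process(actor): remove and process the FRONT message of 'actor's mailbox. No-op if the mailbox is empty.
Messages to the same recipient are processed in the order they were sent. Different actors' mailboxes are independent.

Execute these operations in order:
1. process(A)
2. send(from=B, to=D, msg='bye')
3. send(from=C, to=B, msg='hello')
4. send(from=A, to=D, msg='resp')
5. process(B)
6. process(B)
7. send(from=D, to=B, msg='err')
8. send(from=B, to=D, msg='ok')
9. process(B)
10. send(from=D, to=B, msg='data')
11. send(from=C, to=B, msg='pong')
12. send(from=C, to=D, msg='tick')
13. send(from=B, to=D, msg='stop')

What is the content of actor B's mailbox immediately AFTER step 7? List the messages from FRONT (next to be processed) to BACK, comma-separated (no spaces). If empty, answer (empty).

After 1 (process(A)): A:[] B:[] C:[] D:[]
After 2 (send(from=B, to=D, msg='bye')): A:[] B:[] C:[] D:[bye]
After 3 (send(from=C, to=B, msg='hello')): A:[] B:[hello] C:[] D:[bye]
After 4 (send(from=A, to=D, msg='resp')): A:[] B:[hello] C:[] D:[bye,resp]
After 5 (process(B)): A:[] B:[] C:[] D:[bye,resp]
After 6 (process(B)): A:[] B:[] C:[] D:[bye,resp]
After 7 (send(from=D, to=B, msg='err')): A:[] B:[err] C:[] D:[bye,resp]

err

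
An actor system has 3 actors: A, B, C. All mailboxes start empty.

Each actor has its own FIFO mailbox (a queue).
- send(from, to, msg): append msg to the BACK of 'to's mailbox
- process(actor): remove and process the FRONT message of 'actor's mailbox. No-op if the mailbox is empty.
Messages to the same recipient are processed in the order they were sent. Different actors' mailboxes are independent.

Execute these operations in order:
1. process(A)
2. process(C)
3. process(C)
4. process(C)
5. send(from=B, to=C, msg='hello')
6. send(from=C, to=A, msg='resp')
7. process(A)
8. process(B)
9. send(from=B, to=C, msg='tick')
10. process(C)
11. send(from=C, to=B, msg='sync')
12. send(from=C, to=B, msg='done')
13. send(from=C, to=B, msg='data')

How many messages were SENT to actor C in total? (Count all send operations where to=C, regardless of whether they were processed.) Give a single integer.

Answer: 2

Derivation:
After 1 (process(A)): A:[] B:[] C:[]
After 2 (process(C)): A:[] B:[] C:[]
After 3 (process(C)): A:[] B:[] C:[]
After 4 (process(C)): A:[] B:[] C:[]
After 5 (send(from=B, to=C, msg='hello')): A:[] B:[] C:[hello]
After 6 (send(from=C, to=A, msg='resp')): A:[resp] B:[] C:[hello]
After 7 (process(A)): A:[] B:[] C:[hello]
After 8 (process(B)): A:[] B:[] C:[hello]
After 9 (send(from=B, to=C, msg='tick')): A:[] B:[] C:[hello,tick]
After 10 (process(C)): A:[] B:[] C:[tick]
After 11 (send(from=C, to=B, msg='sync')): A:[] B:[sync] C:[tick]
After 12 (send(from=C, to=B, msg='done')): A:[] B:[sync,done] C:[tick]
After 13 (send(from=C, to=B, msg='data')): A:[] B:[sync,done,data] C:[tick]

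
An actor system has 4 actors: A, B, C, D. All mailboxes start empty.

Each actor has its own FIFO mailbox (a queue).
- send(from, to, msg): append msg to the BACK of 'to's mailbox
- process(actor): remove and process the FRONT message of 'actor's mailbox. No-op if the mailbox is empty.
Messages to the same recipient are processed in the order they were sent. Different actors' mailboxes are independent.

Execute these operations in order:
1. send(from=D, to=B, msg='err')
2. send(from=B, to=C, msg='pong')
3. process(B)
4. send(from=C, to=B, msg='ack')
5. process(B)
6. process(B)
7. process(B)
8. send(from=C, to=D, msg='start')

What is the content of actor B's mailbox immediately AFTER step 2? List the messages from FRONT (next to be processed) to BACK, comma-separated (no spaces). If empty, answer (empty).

After 1 (send(from=D, to=B, msg='err')): A:[] B:[err] C:[] D:[]
After 2 (send(from=B, to=C, msg='pong')): A:[] B:[err] C:[pong] D:[]

err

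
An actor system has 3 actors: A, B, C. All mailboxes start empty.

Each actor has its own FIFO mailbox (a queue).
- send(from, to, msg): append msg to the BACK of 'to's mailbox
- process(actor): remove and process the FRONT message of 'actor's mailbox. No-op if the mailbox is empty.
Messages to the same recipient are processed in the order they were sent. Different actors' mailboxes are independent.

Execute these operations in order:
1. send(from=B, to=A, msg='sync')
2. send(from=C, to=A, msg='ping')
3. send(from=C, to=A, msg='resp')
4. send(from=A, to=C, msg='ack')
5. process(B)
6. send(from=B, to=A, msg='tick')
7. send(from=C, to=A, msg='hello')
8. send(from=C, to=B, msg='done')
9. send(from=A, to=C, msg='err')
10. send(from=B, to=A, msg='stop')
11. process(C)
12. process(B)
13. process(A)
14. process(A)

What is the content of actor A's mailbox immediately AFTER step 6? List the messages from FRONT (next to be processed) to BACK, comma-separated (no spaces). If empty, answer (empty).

After 1 (send(from=B, to=A, msg='sync')): A:[sync] B:[] C:[]
After 2 (send(from=C, to=A, msg='ping')): A:[sync,ping] B:[] C:[]
After 3 (send(from=C, to=A, msg='resp')): A:[sync,ping,resp] B:[] C:[]
After 4 (send(from=A, to=C, msg='ack')): A:[sync,ping,resp] B:[] C:[ack]
After 5 (process(B)): A:[sync,ping,resp] B:[] C:[ack]
After 6 (send(from=B, to=A, msg='tick')): A:[sync,ping,resp,tick] B:[] C:[ack]

sync,ping,resp,tick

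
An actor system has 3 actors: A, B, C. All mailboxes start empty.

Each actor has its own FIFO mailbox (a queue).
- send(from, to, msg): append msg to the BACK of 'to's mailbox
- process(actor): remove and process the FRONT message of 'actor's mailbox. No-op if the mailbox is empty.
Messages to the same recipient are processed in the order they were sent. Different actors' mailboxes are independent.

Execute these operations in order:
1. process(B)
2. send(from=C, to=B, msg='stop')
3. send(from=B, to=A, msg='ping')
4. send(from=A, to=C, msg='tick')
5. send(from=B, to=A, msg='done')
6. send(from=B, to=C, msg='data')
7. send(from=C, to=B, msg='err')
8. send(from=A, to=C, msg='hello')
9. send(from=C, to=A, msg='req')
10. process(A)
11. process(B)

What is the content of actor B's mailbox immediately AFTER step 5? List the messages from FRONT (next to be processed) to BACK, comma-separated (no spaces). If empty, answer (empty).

After 1 (process(B)): A:[] B:[] C:[]
After 2 (send(from=C, to=B, msg='stop')): A:[] B:[stop] C:[]
After 3 (send(from=B, to=A, msg='ping')): A:[ping] B:[stop] C:[]
After 4 (send(from=A, to=C, msg='tick')): A:[ping] B:[stop] C:[tick]
After 5 (send(from=B, to=A, msg='done')): A:[ping,done] B:[stop] C:[tick]

stop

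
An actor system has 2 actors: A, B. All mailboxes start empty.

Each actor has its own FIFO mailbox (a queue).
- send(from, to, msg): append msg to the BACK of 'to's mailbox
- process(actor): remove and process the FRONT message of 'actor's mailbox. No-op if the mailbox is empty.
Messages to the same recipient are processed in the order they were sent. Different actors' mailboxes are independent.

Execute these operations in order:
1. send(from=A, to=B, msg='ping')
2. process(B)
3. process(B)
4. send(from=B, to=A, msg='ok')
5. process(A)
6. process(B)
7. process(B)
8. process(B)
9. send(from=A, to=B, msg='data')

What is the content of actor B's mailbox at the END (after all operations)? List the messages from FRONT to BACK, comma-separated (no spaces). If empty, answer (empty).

Answer: data

Derivation:
After 1 (send(from=A, to=B, msg='ping')): A:[] B:[ping]
After 2 (process(B)): A:[] B:[]
After 3 (process(B)): A:[] B:[]
After 4 (send(from=B, to=A, msg='ok')): A:[ok] B:[]
After 5 (process(A)): A:[] B:[]
After 6 (process(B)): A:[] B:[]
After 7 (process(B)): A:[] B:[]
After 8 (process(B)): A:[] B:[]
After 9 (send(from=A, to=B, msg='data')): A:[] B:[data]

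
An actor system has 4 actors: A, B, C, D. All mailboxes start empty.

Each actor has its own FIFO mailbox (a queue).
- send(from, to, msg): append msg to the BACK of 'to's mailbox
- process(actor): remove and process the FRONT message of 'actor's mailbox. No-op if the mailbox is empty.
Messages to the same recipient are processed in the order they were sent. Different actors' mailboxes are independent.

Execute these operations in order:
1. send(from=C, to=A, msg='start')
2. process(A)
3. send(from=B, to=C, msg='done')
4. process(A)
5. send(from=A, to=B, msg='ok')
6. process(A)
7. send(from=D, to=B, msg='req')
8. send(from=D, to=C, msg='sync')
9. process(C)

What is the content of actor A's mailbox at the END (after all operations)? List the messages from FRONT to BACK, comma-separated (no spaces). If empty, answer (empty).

After 1 (send(from=C, to=A, msg='start')): A:[start] B:[] C:[] D:[]
After 2 (process(A)): A:[] B:[] C:[] D:[]
After 3 (send(from=B, to=C, msg='done')): A:[] B:[] C:[done] D:[]
After 4 (process(A)): A:[] B:[] C:[done] D:[]
After 5 (send(from=A, to=B, msg='ok')): A:[] B:[ok] C:[done] D:[]
After 6 (process(A)): A:[] B:[ok] C:[done] D:[]
After 7 (send(from=D, to=B, msg='req')): A:[] B:[ok,req] C:[done] D:[]
After 8 (send(from=D, to=C, msg='sync')): A:[] B:[ok,req] C:[done,sync] D:[]
After 9 (process(C)): A:[] B:[ok,req] C:[sync] D:[]

Answer: (empty)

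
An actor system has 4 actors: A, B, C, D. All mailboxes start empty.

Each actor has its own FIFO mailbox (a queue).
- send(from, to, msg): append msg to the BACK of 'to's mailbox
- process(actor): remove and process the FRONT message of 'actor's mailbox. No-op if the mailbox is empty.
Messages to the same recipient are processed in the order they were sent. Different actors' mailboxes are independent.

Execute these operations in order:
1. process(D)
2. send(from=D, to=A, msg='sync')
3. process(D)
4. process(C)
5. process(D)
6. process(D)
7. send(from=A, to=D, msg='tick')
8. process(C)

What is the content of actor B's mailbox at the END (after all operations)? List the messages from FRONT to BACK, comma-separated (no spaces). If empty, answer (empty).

After 1 (process(D)): A:[] B:[] C:[] D:[]
After 2 (send(from=D, to=A, msg='sync')): A:[sync] B:[] C:[] D:[]
After 3 (process(D)): A:[sync] B:[] C:[] D:[]
After 4 (process(C)): A:[sync] B:[] C:[] D:[]
After 5 (process(D)): A:[sync] B:[] C:[] D:[]
After 6 (process(D)): A:[sync] B:[] C:[] D:[]
After 7 (send(from=A, to=D, msg='tick')): A:[sync] B:[] C:[] D:[tick]
After 8 (process(C)): A:[sync] B:[] C:[] D:[tick]

Answer: (empty)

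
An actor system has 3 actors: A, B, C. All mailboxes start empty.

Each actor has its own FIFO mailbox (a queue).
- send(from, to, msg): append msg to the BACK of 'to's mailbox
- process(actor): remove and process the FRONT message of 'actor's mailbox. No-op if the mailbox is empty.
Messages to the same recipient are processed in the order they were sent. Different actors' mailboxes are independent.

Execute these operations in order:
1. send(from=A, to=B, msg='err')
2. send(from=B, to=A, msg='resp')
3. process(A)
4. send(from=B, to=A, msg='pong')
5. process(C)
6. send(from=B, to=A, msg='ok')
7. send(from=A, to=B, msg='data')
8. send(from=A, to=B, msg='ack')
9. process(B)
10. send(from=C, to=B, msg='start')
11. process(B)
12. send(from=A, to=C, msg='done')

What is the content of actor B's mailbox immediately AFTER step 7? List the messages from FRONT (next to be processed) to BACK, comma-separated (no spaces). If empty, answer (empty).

After 1 (send(from=A, to=B, msg='err')): A:[] B:[err] C:[]
After 2 (send(from=B, to=A, msg='resp')): A:[resp] B:[err] C:[]
After 3 (process(A)): A:[] B:[err] C:[]
After 4 (send(from=B, to=A, msg='pong')): A:[pong] B:[err] C:[]
After 5 (process(C)): A:[pong] B:[err] C:[]
After 6 (send(from=B, to=A, msg='ok')): A:[pong,ok] B:[err] C:[]
After 7 (send(from=A, to=B, msg='data')): A:[pong,ok] B:[err,data] C:[]

err,data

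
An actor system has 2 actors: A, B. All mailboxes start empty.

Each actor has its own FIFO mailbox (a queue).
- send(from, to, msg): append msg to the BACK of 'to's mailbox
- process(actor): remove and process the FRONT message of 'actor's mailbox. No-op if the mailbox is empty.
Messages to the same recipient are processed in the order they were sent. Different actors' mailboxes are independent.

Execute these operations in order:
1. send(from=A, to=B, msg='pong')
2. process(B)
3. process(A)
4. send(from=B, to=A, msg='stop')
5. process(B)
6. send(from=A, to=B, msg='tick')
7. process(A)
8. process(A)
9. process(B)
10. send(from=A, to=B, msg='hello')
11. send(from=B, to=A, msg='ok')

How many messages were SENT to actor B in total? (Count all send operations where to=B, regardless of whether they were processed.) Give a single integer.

After 1 (send(from=A, to=B, msg='pong')): A:[] B:[pong]
After 2 (process(B)): A:[] B:[]
After 3 (process(A)): A:[] B:[]
After 4 (send(from=B, to=A, msg='stop')): A:[stop] B:[]
After 5 (process(B)): A:[stop] B:[]
After 6 (send(from=A, to=B, msg='tick')): A:[stop] B:[tick]
After 7 (process(A)): A:[] B:[tick]
After 8 (process(A)): A:[] B:[tick]
After 9 (process(B)): A:[] B:[]
After 10 (send(from=A, to=B, msg='hello')): A:[] B:[hello]
After 11 (send(from=B, to=A, msg='ok')): A:[ok] B:[hello]

Answer: 3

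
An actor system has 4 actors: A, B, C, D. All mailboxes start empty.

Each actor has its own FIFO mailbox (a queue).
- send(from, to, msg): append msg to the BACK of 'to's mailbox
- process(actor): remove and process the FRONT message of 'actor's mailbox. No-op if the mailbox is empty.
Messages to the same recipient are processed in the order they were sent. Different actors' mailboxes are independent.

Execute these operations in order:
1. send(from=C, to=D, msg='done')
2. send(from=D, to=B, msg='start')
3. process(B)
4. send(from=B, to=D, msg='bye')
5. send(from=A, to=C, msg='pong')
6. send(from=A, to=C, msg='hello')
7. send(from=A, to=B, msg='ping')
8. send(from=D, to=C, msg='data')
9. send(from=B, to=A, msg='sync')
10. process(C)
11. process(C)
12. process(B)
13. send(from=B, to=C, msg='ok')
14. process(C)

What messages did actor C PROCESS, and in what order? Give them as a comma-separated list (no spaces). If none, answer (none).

After 1 (send(from=C, to=D, msg='done')): A:[] B:[] C:[] D:[done]
After 2 (send(from=D, to=B, msg='start')): A:[] B:[start] C:[] D:[done]
After 3 (process(B)): A:[] B:[] C:[] D:[done]
After 4 (send(from=B, to=D, msg='bye')): A:[] B:[] C:[] D:[done,bye]
After 5 (send(from=A, to=C, msg='pong')): A:[] B:[] C:[pong] D:[done,bye]
After 6 (send(from=A, to=C, msg='hello')): A:[] B:[] C:[pong,hello] D:[done,bye]
After 7 (send(from=A, to=B, msg='ping')): A:[] B:[ping] C:[pong,hello] D:[done,bye]
After 8 (send(from=D, to=C, msg='data')): A:[] B:[ping] C:[pong,hello,data] D:[done,bye]
After 9 (send(from=B, to=A, msg='sync')): A:[sync] B:[ping] C:[pong,hello,data] D:[done,bye]
After 10 (process(C)): A:[sync] B:[ping] C:[hello,data] D:[done,bye]
After 11 (process(C)): A:[sync] B:[ping] C:[data] D:[done,bye]
After 12 (process(B)): A:[sync] B:[] C:[data] D:[done,bye]
After 13 (send(from=B, to=C, msg='ok')): A:[sync] B:[] C:[data,ok] D:[done,bye]
After 14 (process(C)): A:[sync] B:[] C:[ok] D:[done,bye]

Answer: pong,hello,data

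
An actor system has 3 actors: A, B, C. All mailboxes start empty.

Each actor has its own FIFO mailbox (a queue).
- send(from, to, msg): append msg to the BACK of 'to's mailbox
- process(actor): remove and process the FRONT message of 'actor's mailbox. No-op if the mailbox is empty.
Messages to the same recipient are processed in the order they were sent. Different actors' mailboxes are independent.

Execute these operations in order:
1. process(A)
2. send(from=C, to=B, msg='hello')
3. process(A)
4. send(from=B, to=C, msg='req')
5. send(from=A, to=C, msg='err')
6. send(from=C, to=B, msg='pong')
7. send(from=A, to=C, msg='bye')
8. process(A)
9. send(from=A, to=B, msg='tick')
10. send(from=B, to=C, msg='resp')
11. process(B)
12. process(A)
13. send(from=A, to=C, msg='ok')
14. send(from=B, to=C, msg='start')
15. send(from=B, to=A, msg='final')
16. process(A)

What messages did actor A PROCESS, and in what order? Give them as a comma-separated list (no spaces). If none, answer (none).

Answer: final

Derivation:
After 1 (process(A)): A:[] B:[] C:[]
After 2 (send(from=C, to=B, msg='hello')): A:[] B:[hello] C:[]
After 3 (process(A)): A:[] B:[hello] C:[]
After 4 (send(from=B, to=C, msg='req')): A:[] B:[hello] C:[req]
After 5 (send(from=A, to=C, msg='err')): A:[] B:[hello] C:[req,err]
After 6 (send(from=C, to=B, msg='pong')): A:[] B:[hello,pong] C:[req,err]
After 7 (send(from=A, to=C, msg='bye')): A:[] B:[hello,pong] C:[req,err,bye]
After 8 (process(A)): A:[] B:[hello,pong] C:[req,err,bye]
After 9 (send(from=A, to=B, msg='tick')): A:[] B:[hello,pong,tick] C:[req,err,bye]
After 10 (send(from=B, to=C, msg='resp')): A:[] B:[hello,pong,tick] C:[req,err,bye,resp]
After 11 (process(B)): A:[] B:[pong,tick] C:[req,err,bye,resp]
After 12 (process(A)): A:[] B:[pong,tick] C:[req,err,bye,resp]
After 13 (send(from=A, to=C, msg='ok')): A:[] B:[pong,tick] C:[req,err,bye,resp,ok]
After 14 (send(from=B, to=C, msg='start')): A:[] B:[pong,tick] C:[req,err,bye,resp,ok,start]
After 15 (send(from=B, to=A, msg='final')): A:[final] B:[pong,tick] C:[req,err,bye,resp,ok,start]
After 16 (process(A)): A:[] B:[pong,tick] C:[req,err,bye,resp,ok,start]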